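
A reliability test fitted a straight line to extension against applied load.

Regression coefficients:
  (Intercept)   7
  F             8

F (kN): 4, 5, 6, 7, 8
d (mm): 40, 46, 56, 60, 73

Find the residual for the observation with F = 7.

ŷ = 7 + 8·7 = 63
r = 60 − 63 = -3

r = -3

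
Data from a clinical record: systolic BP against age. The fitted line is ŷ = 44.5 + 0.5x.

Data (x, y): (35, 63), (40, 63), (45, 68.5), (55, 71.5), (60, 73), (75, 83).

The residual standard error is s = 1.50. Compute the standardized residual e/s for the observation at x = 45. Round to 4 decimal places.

ŷ = 44.5 + 0.5·45 = 67
e = 68.5 − 67 = 1.5
e/s = 1.5 / 1.50 = 1.0000

1.0000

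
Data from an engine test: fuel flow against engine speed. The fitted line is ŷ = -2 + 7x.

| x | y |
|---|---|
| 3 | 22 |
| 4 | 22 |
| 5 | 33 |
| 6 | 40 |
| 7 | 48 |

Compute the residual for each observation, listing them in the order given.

x=3: ŷ = -2 + 7·3 = 19; e = 22 − 19 = 3
x=4: ŷ = -2 + 7·4 = 26; e = 22 − 26 = -4
x=5: ŷ = -2 + 7·5 = 33; e = 33 − 33 = 0
x=6: ŷ = -2 + 7·6 = 40; e = 40 − 40 = 0
x=7: ŷ = -2 + 7·7 = 47; e = 48 − 47 = 1

3, -4, 0, 0, 1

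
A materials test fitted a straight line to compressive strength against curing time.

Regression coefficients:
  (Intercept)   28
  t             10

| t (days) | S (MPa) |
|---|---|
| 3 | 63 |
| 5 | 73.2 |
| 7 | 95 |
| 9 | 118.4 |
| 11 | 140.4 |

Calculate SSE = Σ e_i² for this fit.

t=3: ŷ = 28 + 10·3 = 58; e = 63 − 58 = 5
t=5: ŷ = 28 + 10·5 = 78; e = 73.2 − 78 = -4.8
t=7: ŷ = 28 + 10·7 = 98; e = 95 − 98 = -3
t=9: ŷ = 28 + 10·9 = 118; e = 118.4 − 118 = 0.4
t=11: ŷ = 28 + 10·11 = 138; e = 140.4 − 138 = 2.4
SSE = 25 + 23.04 + 9 + 0.16 + 5.76 = 62.96

SSE = 62.96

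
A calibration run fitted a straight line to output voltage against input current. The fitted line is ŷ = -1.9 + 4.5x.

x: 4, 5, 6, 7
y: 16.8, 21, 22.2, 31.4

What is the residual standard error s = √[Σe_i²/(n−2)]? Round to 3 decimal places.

s = 2.480

x=4: ŷ = -1.9 + 4.5·4 = 16.1; e = 16.8 − 16.1 = 0.7
x=5: ŷ = -1.9 + 4.5·5 = 20.6; e = 21 − 20.6 = 0.4
x=6: ŷ = -1.9 + 4.5·6 = 25.1; e = 22.2 − 25.1 = -2.9
x=7: ŷ = -1.9 + 4.5·7 = 29.6; e = 31.4 − 29.6 = 1.8
SSE = 0.49 + 0.16 + 8.41 + 3.24 = 12.3
s = √(12.3/2) = √6.15 ≈ 2.480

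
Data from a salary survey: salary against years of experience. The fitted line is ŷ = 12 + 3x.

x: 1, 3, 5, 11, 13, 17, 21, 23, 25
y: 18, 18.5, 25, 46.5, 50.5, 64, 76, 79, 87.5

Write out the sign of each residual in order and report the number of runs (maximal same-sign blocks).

x=1: ŷ = 12 + 3·1 = 15; e = 18 − 15 = 3
x=3: ŷ = 12 + 3·3 = 21; e = 18.5 − 21 = -2.5
x=5: ŷ = 12 + 3·5 = 27; e = 25 − 27 = -2
x=11: ŷ = 12 + 3·11 = 45; e = 46.5 − 45 = 1.5
x=13: ŷ = 12 + 3·13 = 51; e = 50.5 − 51 = -0.5
x=17: ŷ = 12 + 3·17 = 63; e = 64 − 63 = 1
x=21: ŷ = 12 + 3·21 = 75; e = 76 − 75 = 1
x=23: ŷ = 12 + 3·23 = 81; e = 79 − 81 = -2
x=25: ŷ = 12 + 3·25 = 87; e = 87.5 − 87 = 0.5
Signs: + − − + − + + − +
Runs: +×1, −×2, +×1, −×1, +×2, −×1, +×1 → 7

7 runs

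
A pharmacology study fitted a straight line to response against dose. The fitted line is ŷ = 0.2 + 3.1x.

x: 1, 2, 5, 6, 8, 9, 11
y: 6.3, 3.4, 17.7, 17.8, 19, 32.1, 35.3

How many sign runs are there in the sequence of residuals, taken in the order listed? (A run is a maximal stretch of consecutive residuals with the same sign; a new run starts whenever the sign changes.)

5 runs

x=1: ŷ = 0.2 + 3.1·1 = 3.3; r = 6.3 − 3.3 = 3
x=2: ŷ = 0.2 + 3.1·2 = 6.4; r = 3.4 − 6.4 = -3
x=5: ŷ = 0.2 + 3.1·5 = 15.7; r = 17.7 − 15.7 = 2
x=6: ŷ = 0.2 + 3.1·6 = 18.8; r = 17.8 − 18.8 = -1
x=8: ŷ = 0.2 + 3.1·8 = 25; r = 19 − 25 = -6
x=9: ŷ = 0.2 + 3.1·9 = 28.1; r = 32.1 − 28.1 = 4
x=11: ŷ = 0.2 + 3.1·11 = 34.3; r = 35.3 − 34.3 = 1
Signs: + − + − − + +
Runs: +×1, −×1, +×1, −×2, +×2 → 5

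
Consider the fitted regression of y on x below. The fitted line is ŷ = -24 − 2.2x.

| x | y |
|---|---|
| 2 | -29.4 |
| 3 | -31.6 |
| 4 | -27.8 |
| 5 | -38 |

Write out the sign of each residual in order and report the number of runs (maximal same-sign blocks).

3 runs

x=2: ŷ = -24 − 2.2·2 = -28.4; e = -29.4 − (-28.4) = -1
x=3: ŷ = -24 − 2.2·3 = -30.6; e = -31.6 − (-30.6) = -1
x=4: ŷ = -24 − 2.2·4 = -32.8; e = -27.8 − (-32.8) = 5
x=5: ŷ = -24 − 2.2·5 = -35; e = -38 − (-35) = -3
Signs: − − + −
Runs: −×2, +×1, −×1 → 3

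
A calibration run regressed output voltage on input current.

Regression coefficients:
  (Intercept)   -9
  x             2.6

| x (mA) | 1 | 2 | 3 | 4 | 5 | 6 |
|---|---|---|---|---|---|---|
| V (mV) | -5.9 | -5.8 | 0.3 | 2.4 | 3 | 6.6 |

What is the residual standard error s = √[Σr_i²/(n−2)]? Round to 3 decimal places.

x=1: ŷ = -9 + 2.6·1 = -6.4; r = -5.9 − (-6.4) = 0.5
x=2: ŷ = -9 + 2.6·2 = -3.8; r = -5.8 − (-3.8) = -2
x=3: ŷ = -9 + 2.6·3 = -1.2; r = 0.3 − (-1.2) = 1.5
x=4: ŷ = -9 + 2.6·4 = 1.4; r = 2.4 − 1.4 = 1
x=5: ŷ = -9 + 2.6·5 = 4; r = 3 − 4 = -1
x=6: ŷ = -9 + 2.6·6 = 6.6; r = 6.6 − 6.6 = 0
SSE = 0.25 + 4 + 2.25 + 1 + 1 + 0 = 8.5
s = √(8.5/4) = √2.125 ≈ 1.458

s = 1.458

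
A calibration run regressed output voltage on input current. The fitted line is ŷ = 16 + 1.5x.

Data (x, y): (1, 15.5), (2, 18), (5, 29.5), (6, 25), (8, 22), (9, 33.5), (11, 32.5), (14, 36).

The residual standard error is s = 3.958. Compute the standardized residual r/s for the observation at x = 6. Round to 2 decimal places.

ŷ = 16 + 1.5·6 = 25
r = 25 − 25 = 0
r/s = 0 / 3.958 = 0.00

0.00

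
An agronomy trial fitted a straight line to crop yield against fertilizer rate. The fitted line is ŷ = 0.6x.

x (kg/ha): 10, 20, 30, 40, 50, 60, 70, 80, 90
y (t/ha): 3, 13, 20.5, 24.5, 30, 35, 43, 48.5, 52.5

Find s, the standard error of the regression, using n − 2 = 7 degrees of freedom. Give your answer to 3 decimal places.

x=10: ŷ = 0.6·10 = 6; e = 3 − 6 = -3
x=20: ŷ = 0.6·20 = 12; e = 13 − 12 = 1
x=30: ŷ = 0.6·30 = 18; e = 20.5 − 18 = 2.5
x=40: ŷ = 0.6·40 = 24; e = 24.5 − 24 = 0.5
x=50: ŷ = 0.6·50 = 30; e = 30 − 30 = 0
x=60: ŷ = 0.6·60 = 36; e = 35 − 36 = -1
x=70: ŷ = 0.6·70 = 42; e = 43 − 42 = 1
x=80: ŷ = 0.6·80 = 48; e = 48.5 − 48 = 0.5
x=90: ŷ = 0.6·90 = 54; e = 52.5 − 54 = -1.5
SSE = 9 + 1 + 6.25 + 0.25 + 0 + 1 + 1 + 0.25 + 2.25 = 21
s = √(21/7) = √3 ≈ 1.732

s = 1.732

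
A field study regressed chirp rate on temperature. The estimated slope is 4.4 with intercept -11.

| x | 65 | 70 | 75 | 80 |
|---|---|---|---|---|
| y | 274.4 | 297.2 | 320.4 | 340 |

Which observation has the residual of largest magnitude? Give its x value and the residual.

x=65: ŷ = -11 + 4.4·65 = 275; r = 274.4 − 275 = -0.6
x=70: ŷ = -11 + 4.4·70 = 297; r = 297.2 − 297 = 0.2
x=75: ŷ = -11 + 4.4·75 = 319; r = 320.4 − 319 = 1.4
x=80: ŷ = -11 + 4.4·80 = 341; r = 340 − 341 = -1
Largest |r| is 1.4 at x = 75, residual 1.4.

x = 75, r = 1.4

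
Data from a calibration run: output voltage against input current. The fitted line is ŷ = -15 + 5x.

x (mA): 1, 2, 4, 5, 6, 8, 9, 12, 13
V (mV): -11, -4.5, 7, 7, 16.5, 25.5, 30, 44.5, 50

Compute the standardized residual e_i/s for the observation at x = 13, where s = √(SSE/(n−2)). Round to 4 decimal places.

0.0000

x=1: ŷ = -15 + 5·1 = -10; e = -11 − (-10) = -1
x=2: ŷ = -15 + 5·2 = -5; e = -4.5 − (-5) = 0.5
x=4: ŷ = -15 + 5·4 = 5; e = 7 − 5 = 2
x=5: ŷ = -15 + 5·5 = 10; e = 7 − 10 = -3
x=6: ŷ = -15 + 5·6 = 15; e = 16.5 − 15 = 1.5
x=8: ŷ = -15 + 5·8 = 25; e = 25.5 − 25 = 0.5
x=9: ŷ = -15 + 5·9 = 30; e = 30 − 30 = 0
x=12: ŷ = -15 + 5·12 = 45; e = 44.5 − 45 = -0.5
x=13: ŷ = -15 + 5·13 = 50; e = 50 − 50 = 0
SSE = 1 + 0.25 + 4 + 9 + 2.25 + 0.25 + 0 + 0.25 + 0 = 17
s = √(17/7) = 1.55839
e/s = 0 / 1.55839 = 0.0000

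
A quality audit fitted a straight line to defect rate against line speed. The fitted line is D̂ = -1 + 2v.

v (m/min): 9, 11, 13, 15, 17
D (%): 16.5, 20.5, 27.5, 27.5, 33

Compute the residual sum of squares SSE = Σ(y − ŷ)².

SSE = 9

v=9: D̂ = -1 + 2·9 = 17; e = 16.5 − 17 = -0.5
v=11: D̂ = -1 + 2·11 = 21; e = 20.5 − 21 = -0.5
v=13: D̂ = -1 + 2·13 = 25; e = 27.5 − 25 = 2.5
v=15: D̂ = -1 + 2·15 = 29; e = 27.5 − 29 = -1.5
v=17: D̂ = -1 + 2·17 = 33; e = 33 − 33 = 0
SSE = 0.25 + 0.25 + 6.25 + 2.25 + 0 = 9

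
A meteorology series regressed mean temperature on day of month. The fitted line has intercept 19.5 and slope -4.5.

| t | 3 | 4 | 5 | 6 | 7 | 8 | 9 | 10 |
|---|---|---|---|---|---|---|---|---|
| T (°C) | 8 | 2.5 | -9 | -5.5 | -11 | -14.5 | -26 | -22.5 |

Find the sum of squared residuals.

SSE = 84

t=3: T̂ = 19.5 − 4.5·3 = 6; r = 8 − 6 = 2
t=4: T̂ = 19.5 − 4.5·4 = 1.5; r = 2.5 − 1.5 = 1
t=5: T̂ = 19.5 − 4.5·5 = -3; r = -9 − (-3) = -6
t=6: T̂ = 19.5 − 4.5·6 = -7.5; r = -5.5 − (-7.5) = 2
t=7: T̂ = 19.5 − 4.5·7 = -12; r = -11 − (-12) = 1
t=8: T̂ = 19.5 − 4.5·8 = -16.5; r = -14.5 − (-16.5) = 2
t=9: T̂ = 19.5 − 4.5·9 = -21; r = -26 − (-21) = -5
t=10: T̂ = 19.5 − 4.5·10 = -25.5; r = -22.5 − (-25.5) = 3
SSE = 4 + 1 + 36 + 4 + 1 + 4 + 25 + 9 = 84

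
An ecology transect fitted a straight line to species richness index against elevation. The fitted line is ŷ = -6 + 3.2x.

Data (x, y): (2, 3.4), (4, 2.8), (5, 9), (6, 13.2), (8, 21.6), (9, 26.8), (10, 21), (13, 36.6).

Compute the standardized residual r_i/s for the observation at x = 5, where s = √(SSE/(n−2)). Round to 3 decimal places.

-0.289

x=2: ŷ = -6 + 3.2·2 = 0.4; r = 3.4 − 0.4 = 3
x=4: ŷ = -6 + 3.2·4 = 6.8; r = 2.8 − 6.8 = -4
x=5: ŷ = -6 + 3.2·5 = 10; r = 9 − 10 = -1
x=6: ŷ = -6 + 3.2·6 = 13.2; r = 13.2 − 13.2 = 0
x=8: ŷ = -6 + 3.2·8 = 19.6; r = 21.6 − 19.6 = 2
x=9: ŷ = -6 + 3.2·9 = 22.8; r = 26.8 − 22.8 = 4
x=10: ŷ = -6 + 3.2·10 = 26; r = 21 − 26 = -5
x=13: ŷ = -6 + 3.2·13 = 35.6; r = 36.6 − 35.6 = 1
SSE = 9 + 16 + 1 + 0 + 4 + 16 + 25 + 1 = 72
s = √(72/6) = 3.4641
r/s = -1 / 3.4641 = -0.289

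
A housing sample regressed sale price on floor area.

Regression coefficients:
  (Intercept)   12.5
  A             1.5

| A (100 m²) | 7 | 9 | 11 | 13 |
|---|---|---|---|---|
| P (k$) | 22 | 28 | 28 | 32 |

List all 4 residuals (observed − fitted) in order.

A=7: ŷ = 12.5 + 1.5·7 = 23; e = 22 − 23 = -1
A=9: ŷ = 12.5 + 1.5·9 = 26; e = 28 − 26 = 2
A=11: ŷ = 12.5 + 1.5·11 = 29; e = 28 − 29 = -1
A=13: ŷ = 12.5 + 1.5·13 = 32; e = 32 − 32 = 0

-1, 2, -1, 0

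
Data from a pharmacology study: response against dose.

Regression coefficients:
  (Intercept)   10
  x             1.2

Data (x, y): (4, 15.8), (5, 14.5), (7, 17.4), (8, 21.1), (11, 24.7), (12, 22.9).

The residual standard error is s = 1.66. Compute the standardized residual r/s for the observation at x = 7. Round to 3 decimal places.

-0.602

ŷ = 10 + 1.2·7 = 18.4
r = 17.4 − 18.4 = -1
r/s = -1 / 1.66 = -0.602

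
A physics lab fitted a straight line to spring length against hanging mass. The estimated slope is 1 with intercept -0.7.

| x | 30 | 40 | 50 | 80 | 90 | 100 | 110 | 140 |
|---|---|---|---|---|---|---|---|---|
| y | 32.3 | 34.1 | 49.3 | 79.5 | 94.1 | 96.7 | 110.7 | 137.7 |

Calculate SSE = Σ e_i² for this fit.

SSE = 70.4

x=30: ŷ = -0.7 + 30 = 29.3; e = 32.3 − 29.3 = 3
x=40: ŷ = -0.7 + 40 = 39.3; e = 34.1 − 39.3 = -5.2
x=50: ŷ = -0.7 + 50 = 49.3; e = 49.3 − 49.3 = 0
x=80: ŷ = -0.7 + 80 = 79.3; e = 79.5 − 79.3 = 0.2
x=90: ŷ = -0.7 + 90 = 89.3; e = 94.1 − 89.3 = 4.8
x=100: ŷ = -0.7 + 100 = 99.3; e = 96.7 − 99.3 = -2.6
x=110: ŷ = -0.7 + 110 = 109.3; e = 110.7 − 109.3 = 1.4
x=140: ŷ = -0.7 + 140 = 139.3; e = 137.7 − 139.3 = -1.6
SSE = 9 + 27.04 + 0 + 0.04 + 23.04 + 6.76 + 1.96 + 2.56 = 70.4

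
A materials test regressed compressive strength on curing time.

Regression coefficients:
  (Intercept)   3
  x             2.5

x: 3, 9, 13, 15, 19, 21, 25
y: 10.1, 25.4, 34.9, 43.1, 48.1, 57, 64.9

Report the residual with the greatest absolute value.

r = 2.6

x=3: ŷ = 3 + 2.5·3 = 10.5; r = 10.1 − 10.5 = -0.4
x=9: ŷ = 3 + 2.5·9 = 25.5; r = 25.4 − 25.5 = -0.1
x=13: ŷ = 3 + 2.5·13 = 35.5; r = 34.9 − 35.5 = -0.6
x=15: ŷ = 3 + 2.5·15 = 40.5; r = 43.1 − 40.5 = 2.6
x=19: ŷ = 3 + 2.5·19 = 50.5; r = 48.1 − 50.5 = -2.4
x=21: ŷ = 3 + 2.5·21 = 55.5; r = 57 − 55.5 = 1.5
x=25: ŷ = 3 + 2.5·25 = 65.5; r = 64.9 − 65.5 = -0.6
Largest |r| is 2.6 at x = 15, residual 2.6.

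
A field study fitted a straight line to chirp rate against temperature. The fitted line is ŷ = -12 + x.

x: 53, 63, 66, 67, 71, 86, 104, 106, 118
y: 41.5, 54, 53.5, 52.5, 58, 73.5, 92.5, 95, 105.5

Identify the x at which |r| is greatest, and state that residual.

x=53: ŷ = -12 + 53 = 41; r = 41.5 − 41 = 0.5
x=63: ŷ = -12 + 63 = 51; r = 54 − 51 = 3
x=66: ŷ = -12 + 66 = 54; r = 53.5 − 54 = -0.5
x=67: ŷ = -12 + 67 = 55; r = 52.5 − 55 = -2.5
x=71: ŷ = -12 + 71 = 59; r = 58 − 59 = -1
x=86: ŷ = -12 + 86 = 74; r = 73.5 − 74 = -0.5
x=104: ŷ = -12 + 104 = 92; r = 92.5 − 92 = 0.5
x=106: ŷ = -12 + 106 = 94; r = 95 − 94 = 1
x=118: ŷ = -12 + 118 = 106; r = 105.5 − 106 = -0.5
Largest |r| is 3 at x = 63, residual 3.

x = 63, r = 3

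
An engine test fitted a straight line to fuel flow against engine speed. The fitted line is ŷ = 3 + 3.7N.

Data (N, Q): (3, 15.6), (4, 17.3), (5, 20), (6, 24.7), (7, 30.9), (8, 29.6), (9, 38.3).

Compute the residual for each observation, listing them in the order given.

N=3: ŷ = 3 + 3.7·3 = 14.1; e = 15.6 − 14.1 = 1.5
N=4: ŷ = 3 + 3.7·4 = 17.8; e = 17.3 − 17.8 = -0.5
N=5: ŷ = 3 + 3.7·5 = 21.5; e = 20 − 21.5 = -1.5
N=6: ŷ = 3 + 3.7·6 = 25.2; e = 24.7 − 25.2 = -0.5
N=7: ŷ = 3 + 3.7·7 = 28.9; e = 30.9 − 28.9 = 2
N=8: ŷ = 3 + 3.7·8 = 32.6; e = 29.6 − 32.6 = -3
N=9: ŷ = 3 + 3.7·9 = 36.3; e = 38.3 − 36.3 = 2

1.5, -0.5, -1.5, -0.5, 2, -3, 2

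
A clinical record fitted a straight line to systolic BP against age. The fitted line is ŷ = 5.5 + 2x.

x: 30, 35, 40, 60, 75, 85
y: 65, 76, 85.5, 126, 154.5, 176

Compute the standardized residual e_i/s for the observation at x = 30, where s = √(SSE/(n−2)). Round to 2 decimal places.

-0.71

x=30: ŷ = 5.5 + 2·30 = 65.5; e = 65 − 65.5 = -0.5
x=35: ŷ = 5.5 + 2·35 = 75.5; e = 76 − 75.5 = 0.5
x=40: ŷ = 5.5 + 2·40 = 85.5; e = 85.5 − 85.5 = 0
x=60: ŷ = 5.5 + 2·60 = 125.5; e = 126 − 125.5 = 0.5
x=75: ŷ = 5.5 + 2·75 = 155.5; e = 154.5 − 155.5 = -1
x=85: ŷ = 5.5 + 2·85 = 175.5; e = 176 − 175.5 = 0.5
SSE = 0.25 + 0.25 + 0 + 0.25 + 1 + 0.25 = 2
s = √(2/4) = 0.707107
e/s = -0.5 / 0.707107 = -0.71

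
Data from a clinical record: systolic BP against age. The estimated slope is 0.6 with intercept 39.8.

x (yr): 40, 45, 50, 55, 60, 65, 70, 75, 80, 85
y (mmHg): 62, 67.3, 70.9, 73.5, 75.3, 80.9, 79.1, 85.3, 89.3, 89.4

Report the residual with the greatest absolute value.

e = -2.7

x=40: ŷ = 39.8 + 0.6·40 = 63.8; e = 62 − 63.8 = -1.8
x=45: ŷ = 39.8 + 0.6·45 = 66.8; e = 67.3 − 66.8 = 0.5
x=50: ŷ = 39.8 + 0.6·50 = 69.8; e = 70.9 − 69.8 = 1.1
x=55: ŷ = 39.8 + 0.6·55 = 72.8; e = 73.5 − 72.8 = 0.7
x=60: ŷ = 39.8 + 0.6·60 = 75.8; e = 75.3 − 75.8 = -0.5
x=65: ŷ = 39.8 + 0.6·65 = 78.8; e = 80.9 − 78.8 = 2.1
x=70: ŷ = 39.8 + 0.6·70 = 81.8; e = 79.1 − 81.8 = -2.7
x=75: ŷ = 39.8 + 0.6·75 = 84.8; e = 85.3 − 84.8 = 0.5
x=80: ŷ = 39.8 + 0.6·80 = 87.8; e = 89.3 − 87.8 = 1.5
x=85: ŷ = 39.8 + 0.6·85 = 90.8; e = 89.4 − 90.8 = -1.4
Largest |e| is 2.7 at x = 70, residual -2.7.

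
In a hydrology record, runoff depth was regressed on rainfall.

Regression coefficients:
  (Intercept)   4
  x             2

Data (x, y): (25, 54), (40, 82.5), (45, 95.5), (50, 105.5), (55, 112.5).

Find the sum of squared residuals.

SSE = 9

x=25: ŷ = 4 + 2·25 = 54; e = 54 − 54 = 0
x=40: ŷ = 4 + 2·40 = 84; e = 82.5 − 84 = -1.5
x=45: ŷ = 4 + 2·45 = 94; e = 95.5 − 94 = 1.5
x=50: ŷ = 4 + 2·50 = 104; e = 105.5 − 104 = 1.5
x=55: ŷ = 4 + 2·55 = 114; e = 112.5 − 114 = -1.5
SSE = 0 + 2.25 + 2.25 + 2.25 + 2.25 = 9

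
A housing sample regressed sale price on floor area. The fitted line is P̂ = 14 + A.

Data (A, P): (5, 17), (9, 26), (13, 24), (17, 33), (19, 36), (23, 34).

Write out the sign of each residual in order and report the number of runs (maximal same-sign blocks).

5 runs

A=5: P̂ = 14 + 5 = 19; e = 17 − 19 = -2
A=9: P̂ = 14 + 9 = 23; e = 26 − 23 = 3
A=13: P̂ = 14 + 13 = 27; e = 24 − 27 = -3
A=17: P̂ = 14 + 17 = 31; e = 33 − 31 = 2
A=19: P̂ = 14 + 19 = 33; e = 36 − 33 = 3
A=23: P̂ = 14 + 23 = 37; e = 34 − 37 = -3
Signs: − + − + + −
Runs: −×1, +×1, −×1, +×2, −×1 → 5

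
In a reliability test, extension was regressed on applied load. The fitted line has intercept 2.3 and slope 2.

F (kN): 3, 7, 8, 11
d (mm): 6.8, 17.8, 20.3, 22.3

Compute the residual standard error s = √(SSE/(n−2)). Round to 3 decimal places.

F=3: d̂ = 2.3 + 2·3 = 8.3; e = 6.8 − 8.3 = -1.5
F=7: d̂ = 2.3 + 2·7 = 16.3; e = 17.8 − 16.3 = 1.5
F=8: d̂ = 2.3 + 2·8 = 18.3; e = 20.3 − 18.3 = 2
F=11: d̂ = 2.3 + 2·11 = 24.3; e = 22.3 − 24.3 = -2
SSE = 2.25 + 2.25 + 4 + 4 = 12.5
s = √(12.5/2) = √6.25 ≈ 2.500

s = 2.500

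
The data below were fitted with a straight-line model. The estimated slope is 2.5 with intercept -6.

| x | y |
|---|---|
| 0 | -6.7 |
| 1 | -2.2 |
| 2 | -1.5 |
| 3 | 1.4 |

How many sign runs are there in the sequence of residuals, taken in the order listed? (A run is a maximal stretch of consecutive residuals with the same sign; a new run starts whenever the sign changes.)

3 runs

x=0: ŷ = -6 + 2.5·0 = -6; e = -6.7 − (-6) = -0.7
x=1: ŷ = -6 + 2.5·1 = -3.5; e = -2.2 − (-3.5) = 1.3
x=2: ŷ = -6 + 2.5·2 = -1; e = -1.5 − (-1) = -0.5
x=3: ŷ = -6 + 2.5·3 = 1.5; e = 1.4 − 1.5 = -0.1
Signs: − + − −
Runs: −×1, +×1, −×2 → 3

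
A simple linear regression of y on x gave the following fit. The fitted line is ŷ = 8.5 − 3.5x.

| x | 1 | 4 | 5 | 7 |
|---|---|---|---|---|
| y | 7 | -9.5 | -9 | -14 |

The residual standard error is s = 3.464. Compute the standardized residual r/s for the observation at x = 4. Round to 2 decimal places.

-1.15

ŷ = 8.5 − 3.5·4 = -5.5
r = -9.5 − (-5.5) = -4
r/s = -4 / 3.464 = -1.15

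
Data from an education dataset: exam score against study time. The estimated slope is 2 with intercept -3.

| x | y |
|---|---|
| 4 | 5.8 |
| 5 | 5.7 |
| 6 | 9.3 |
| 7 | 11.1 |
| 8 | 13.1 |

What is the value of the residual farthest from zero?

r = -1.3

x=4: ŷ = -3 + 2·4 = 5; r = 5.8 − 5 = 0.8
x=5: ŷ = -3 + 2·5 = 7; r = 5.7 − 7 = -1.3
x=6: ŷ = -3 + 2·6 = 9; r = 9.3 − 9 = 0.3
x=7: ŷ = -3 + 2·7 = 11; r = 11.1 − 11 = 0.1
x=8: ŷ = -3 + 2·8 = 13; r = 13.1 − 13 = 0.1
Largest |r| is 1.3 at x = 5, residual -1.3.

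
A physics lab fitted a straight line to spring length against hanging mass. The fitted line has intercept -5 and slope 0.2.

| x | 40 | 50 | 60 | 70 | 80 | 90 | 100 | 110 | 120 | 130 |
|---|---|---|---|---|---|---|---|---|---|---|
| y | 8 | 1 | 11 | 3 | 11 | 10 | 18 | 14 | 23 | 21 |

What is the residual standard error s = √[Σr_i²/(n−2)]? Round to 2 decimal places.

s = 4.12

x=40: ŷ = -5 + 0.2·40 = 3; r = 8 − 3 = 5
x=50: ŷ = -5 + 0.2·50 = 5; r = 1 − 5 = -4
x=60: ŷ = -5 + 0.2·60 = 7; r = 11 − 7 = 4
x=70: ŷ = -5 + 0.2·70 = 9; r = 3 − 9 = -6
x=80: ŷ = -5 + 0.2·80 = 11; r = 11 − 11 = 0
x=90: ŷ = -5 + 0.2·90 = 13; r = 10 − 13 = -3
x=100: ŷ = -5 + 0.2·100 = 15; r = 18 − 15 = 3
x=110: ŷ = -5 + 0.2·110 = 17; r = 14 − 17 = -3
x=120: ŷ = -5 + 0.2·120 = 19; r = 23 − 19 = 4
x=130: ŷ = -5 + 0.2·130 = 21; r = 21 − 21 = 0
SSE = 25 + 16 + 16 + 36 + 0 + 9 + 9 + 9 + 16 + 0 = 136
s = √(136/8) = √17 ≈ 4.12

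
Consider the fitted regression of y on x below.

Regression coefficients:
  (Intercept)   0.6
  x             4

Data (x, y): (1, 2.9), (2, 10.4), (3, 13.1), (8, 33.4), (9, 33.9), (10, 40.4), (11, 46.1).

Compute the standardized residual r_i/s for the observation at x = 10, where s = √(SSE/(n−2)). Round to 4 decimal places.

x=1: ŷ = 0.6 + 4·1 = 4.6; r = 2.9 − 4.6 = -1.7
x=2: ŷ = 0.6 + 4·2 = 8.6; r = 10.4 − 8.6 = 1.8
x=3: ŷ = 0.6 + 4·3 = 12.6; r = 13.1 − 12.6 = 0.5
x=8: ŷ = 0.6 + 4·8 = 32.6; r = 33.4 − 32.6 = 0.8
x=9: ŷ = 0.6 + 4·9 = 36.6; r = 33.9 − 36.6 = -2.7
x=10: ŷ = 0.6 + 4·10 = 40.6; r = 40.4 − 40.6 = -0.2
x=11: ŷ = 0.6 + 4·11 = 44.6; r = 46.1 − 44.6 = 1.5
SSE = 2.89 + 3.24 + 0.25 + 0.64 + 7.29 + 0.04 + 2.25 = 16.6
s = √(16.6/5) = 1.82209
r/s = -0.2 / 1.82209 = -0.1098

-0.1098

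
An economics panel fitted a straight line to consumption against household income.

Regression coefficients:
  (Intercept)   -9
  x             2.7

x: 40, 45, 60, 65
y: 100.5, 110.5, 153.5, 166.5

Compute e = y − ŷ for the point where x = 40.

ŷ = -9 + 2.7·40 = 99
e = 100.5 − 99 = 1.5

e = 1.5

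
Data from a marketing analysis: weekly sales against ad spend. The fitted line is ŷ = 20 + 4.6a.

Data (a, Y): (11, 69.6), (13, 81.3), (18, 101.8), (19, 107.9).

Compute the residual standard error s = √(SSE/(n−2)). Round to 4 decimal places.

s = 1.5000

a=11: ŷ = 20 + 4.6·11 = 70.6; r = 69.6 − 70.6 = -1
a=13: ŷ = 20 + 4.6·13 = 79.8; r = 81.3 − 79.8 = 1.5
a=18: ŷ = 20 + 4.6·18 = 102.8; r = 101.8 − 102.8 = -1
a=19: ŷ = 20 + 4.6·19 = 107.4; r = 107.9 − 107.4 = 0.5
SSE = 1 + 2.25 + 1 + 0.25 = 4.5
s = √(4.5/2) = √2.25 ≈ 1.5000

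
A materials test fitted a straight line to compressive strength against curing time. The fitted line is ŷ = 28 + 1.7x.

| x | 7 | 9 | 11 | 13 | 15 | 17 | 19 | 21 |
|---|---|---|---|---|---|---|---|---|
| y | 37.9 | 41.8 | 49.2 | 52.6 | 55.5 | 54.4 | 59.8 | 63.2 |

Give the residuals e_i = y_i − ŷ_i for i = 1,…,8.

-2, -1.5, 2.5, 2.5, 2, -2.5, -0.5, -0.5

x=7: ŷ = 28 + 1.7·7 = 39.9; e = 37.9 − 39.9 = -2
x=9: ŷ = 28 + 1.7·9 = 43.3; e = 41.8 − 43.3 = -1.5
x=11: ŷ = 28 + 1.7·11 = 46.7; e = 49.2 − 46.7 = 2.5
x=13: ŷ = 28 + 1.7·13 = 50.1; e = 52.6 − 50.1 = 2.5
x=15: ŷ = 28 + 1.7·15 = 53.5; e = 55.5 − 53.5 = 2
x=17: ŷ = 28 + 1.7·17 = 56.9; e = 54.4 − 56.9 = -2.5
x=19: ŷ = 28 + 1.7·19 = 60.3; e = 59.8 − 60.3 = -0.5
x=21: ŷ = 28 + 1.7·21 = 63.7; e = 63.2 − 63.7 = -0.5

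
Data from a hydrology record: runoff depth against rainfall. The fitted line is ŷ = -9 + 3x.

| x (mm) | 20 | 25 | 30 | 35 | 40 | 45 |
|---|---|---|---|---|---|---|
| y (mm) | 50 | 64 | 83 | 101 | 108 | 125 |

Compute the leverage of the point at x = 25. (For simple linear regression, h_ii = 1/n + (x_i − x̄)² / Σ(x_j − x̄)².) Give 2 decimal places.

x̄ = (20 + 25 + 30 + 35 + 40 + 45)/6 = 32.5
Σ(x − x̄)² = 156.25 + 56.25 + 6.25 + 6.25 + 56.25 + 156.25 = 437.5
h = 1/6 + (-7.5)²/437.5 = 0.166667 + 0.128571 = 0.30

h = 0.30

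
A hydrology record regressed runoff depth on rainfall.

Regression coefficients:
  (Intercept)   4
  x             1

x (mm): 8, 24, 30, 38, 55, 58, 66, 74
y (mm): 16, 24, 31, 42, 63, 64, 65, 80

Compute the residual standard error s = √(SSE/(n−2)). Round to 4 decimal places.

x=8: ŷ = 4 + 8 = 12; e = 16 − 12 = 4
x=24: ŷ = 4 + 24 = 28; e = 24 − 28 = -4
x=30: ŷ = 4 + 30 = 34; e = 31 − 34 = -3
x=38: ŷ = 4 + 38 = 42; e = 42 − 42 = 0
x=55: ŷ = 4 + 55 = 59; e = 63 − 59 = 4
x=58: ŷ = 4 + 58 = 62; e = 64 − 62 = 2
x=66: ŷ = 4 + 66 = 70; e = 65 − 70 = -5
x=74: ŷ = 4 + 74 = 78; e = 80 − 78 = 2
SSE = 16 + 16 + 9 + 0 + 16 + 4 + 25 + 4 = 90
s = √(90/6) = √15 ≈ 3.8730

s = 3.8730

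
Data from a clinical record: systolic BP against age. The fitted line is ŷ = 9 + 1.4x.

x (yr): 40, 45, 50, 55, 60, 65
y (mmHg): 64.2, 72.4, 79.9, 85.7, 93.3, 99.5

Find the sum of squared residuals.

SSE = 2.04

x=40: ŷ = 9 + 1.4·40 = 65; e = 64.2 − 65 = -0.8
x=45: ŷ = 9 + 1.4·45 = 72; e = 72.4 − 72 = 0.4
x=50: ŷ = 9 + 1.4·50 = 79; e = 79.9 − 79 = 0.9
x=55: ŷ = 9 + 1.4·55 = 86; e = 85.7 − 86 = -0.3
x=60: ŷ = 9 + 1.4·60 = 93; e = 93.3 − 93 = 0.3
x=65: ŷ = 9 + 1.4·65 = 100; e = 99.5 − 100 = -0.5
SSE = 0.64 + 0.16 + 0.81 + 0.09 + 0.09 + 0.25 = 2.04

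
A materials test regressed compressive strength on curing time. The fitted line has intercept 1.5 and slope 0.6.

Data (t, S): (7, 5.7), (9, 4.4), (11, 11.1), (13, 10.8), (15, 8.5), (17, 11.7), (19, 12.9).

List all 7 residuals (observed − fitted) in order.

0, -2.5, 3, 1.5, -2, 0, 0

t=7: ŷ = 1.5 + 0.6·7 = 5.7; r = 5.7 − 5.7 = 0
t=9: ŷ = 1.5 + 0.6·9 = 6.9; r = 4.4 − 6.9 = -2.5
t=11: ŷ = 1.5 + 0.6·11 = 8.1; r = 11.1 − 8.1 = 3
t=13: ŷ = 1.5 + 0.6·13 = 9.3; r = 10.8 − 9.3 = 1.5
t=15: ŷ = 1.5 + 0.6·15 = 10.5; r = 8.5 − 10.5 = -2
t=17: ŷ = 1.5 + 0.6·17 = 11.7; r = 11.7 − 11.7 = 0
t=19: ŷ = 1.5 + 0.6·19 = 12.9; r = 12.9 − 12.9 = 0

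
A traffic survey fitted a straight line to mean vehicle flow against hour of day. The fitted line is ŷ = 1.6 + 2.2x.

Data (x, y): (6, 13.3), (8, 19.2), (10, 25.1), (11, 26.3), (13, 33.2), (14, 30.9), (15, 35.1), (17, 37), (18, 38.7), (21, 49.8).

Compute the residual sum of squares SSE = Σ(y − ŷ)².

SSE = 30.5

x=6: ŷ = 1.6 + 2.2·6 = 14.8; e = 13.3 − 14.8 = -1.5
x=8: ŷ = 1.6 + 2.2·8 = 19.2; e = 19.2 − 19.2 = 0
x=10: ŷ = 1.6 + 2.2·10 = 23.6; e = 25.1 − 23.6 = 1.5
x=11: ŷ = 1.6 + 2.2·11 = 25.8; e = 26.3 − 25.8 = 0.5
x=13: ŷ = 1.6 + 2.2·13 = 30.2; e = 33.2 − 30.2 = 3
x=14: ŷ = 1.6 + 2.2·14 = 32.4; e = 30.9 − 32.4 = -1.5
x=15: ŷ = 1.6 + 2.2·15 = 34.6; e = 35.1 − 34.6 = 0.5
x=17: ŷ = 1.6 + 2.2·17 = 39; e = 37 − 39 = -2
x=18: ŷ = 1.6 + 2.2·18 = 41.2; e = 38.7 − 41.2 = -2.5
x=21: ŷ = 1.6 + 2.2·21 = 47.8; e = 49.8 − 47.8 = 2
SSE = 2.25 + 0 + 2.25 + 0.25 + 9 + 2.25 + 0.25 + 4 + 6.25 + 4 = 30.5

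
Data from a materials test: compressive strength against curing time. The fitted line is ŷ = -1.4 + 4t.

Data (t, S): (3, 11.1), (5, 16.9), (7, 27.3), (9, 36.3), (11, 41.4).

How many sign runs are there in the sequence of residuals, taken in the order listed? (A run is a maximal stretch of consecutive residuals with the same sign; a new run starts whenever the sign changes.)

4 runs

t=3: ŷ = -1.4 + 4·3 = 10.6; r = 11.1 − 10.6 = 0.5
t=5: ŷ = -1.4 + 4·5 = 18.6; r = 16.9 − 18.6 = -1.7
t=7: ŷ = -1.4 + 4·7 = 26.6; r = 27.3 − 26.6 = 0.7
t=9: ŷ = -1.4 + 4·9 = 34.6; r = 36.3 − 34.6 = 1.7
t=11: ŷ = -1.4 + 4·11 = 42.6; r = 41.4 − 42.6 = -1.2
Signs: + − + + −
Runs: +×1, −×1, +×2, −×1 → 4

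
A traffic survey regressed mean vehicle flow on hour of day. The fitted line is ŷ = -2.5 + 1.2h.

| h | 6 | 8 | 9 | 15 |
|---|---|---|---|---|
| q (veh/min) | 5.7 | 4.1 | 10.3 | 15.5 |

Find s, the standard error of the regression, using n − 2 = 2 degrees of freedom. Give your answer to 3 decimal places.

s = 2.646

h=6: ŷ = -2.5 + 1.2·6 = 4.7; e = 5.7 − 4.7 = 1
h=8: ŷ = -2.5 + 1.2·8 = 7.1; e = 4.1 − 7.1 = -3
h=9: ŷ = -2.5 + 1.2·9 = 8.3; e = 10.3 − 8.3 = 2
h=15: ŷ = -2.5 + 1.2·15 = 15.5; e = 15.5 − 15.5 = 0
SSE = 1 + 9 + 4 + 0 = 14
s = √(14/2) = √7 ≈ 2.646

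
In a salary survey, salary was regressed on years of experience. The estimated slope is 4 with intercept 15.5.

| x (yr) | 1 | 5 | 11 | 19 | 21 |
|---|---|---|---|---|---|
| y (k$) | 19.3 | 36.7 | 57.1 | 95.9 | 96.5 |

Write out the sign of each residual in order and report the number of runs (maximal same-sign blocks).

5 runs

x=1: ŷ = 15.5 + 4·1 = 19.5; r = 19.3 − 19.5 = -0.2
x=5: ŷ = 15.5 + 4·5 = 35.5; r = 36.7 − 35.5 = 1.2
x=11: ŷ = 15.5 + 4·11 = 59.5; r = 57.1 − 59.5 = -2.4
x=19: ŷ = 15.5 + 4·19 = 91.5; r = 95.9 − 91.5 = 4.4
x=21: ŷ = 15.5 + 4·21 = 99.5; r = 96.5 − 99.5 = -3
Signs: − + − + −
Runs: −×1, +×1, −×1, +×1, −×1 → 5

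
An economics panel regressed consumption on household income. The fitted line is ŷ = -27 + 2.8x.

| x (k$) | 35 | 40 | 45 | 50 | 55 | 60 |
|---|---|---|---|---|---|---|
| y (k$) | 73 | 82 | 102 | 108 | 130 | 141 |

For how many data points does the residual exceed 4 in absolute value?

x=35: ŷ = -27 + 2.8·35 = 71; r = 73 − 71 = 2
x=40: ŷ = -27 + 2.8·40 = 85; r = 82 − 85 = -3
x=45: ŷ = -27 + 2.8·45 = 99; r = 102 − 99 = 3
x=50: ŷ = -27 + 2.8·50 = 113; r = 108 − 113 = -5
x=55: ŷ = -27 + 2.8·55 = 127; r = 130 − 127 = 3
x=60: ŷ = -27 + 2.8·60 = 141; r = 141 − 141 = 0
|r| > 4: x=50 (|r|=5) → 1

1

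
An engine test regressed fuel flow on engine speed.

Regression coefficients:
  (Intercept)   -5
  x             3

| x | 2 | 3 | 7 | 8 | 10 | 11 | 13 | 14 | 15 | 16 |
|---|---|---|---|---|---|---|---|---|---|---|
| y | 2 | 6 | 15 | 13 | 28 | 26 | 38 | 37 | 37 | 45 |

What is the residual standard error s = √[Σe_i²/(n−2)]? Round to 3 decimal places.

x=2: ŷ = -5 + 3·2 = 1; e = 2 − 1 = 1
x=3: ŷ = -5 + 3·3 = 4; e = 6 − 4 = 2
x=7: ŷ = -5 + 3·7 = 16; e = 15 − 16 = -1
x=8: ŷ = -5 + 3·8 = 19; e = 13 − 19 = -6
x=10: ŷ = -5 + 3·10 = 25; e = 28 − 25 = 3
x=11: ŷ = -5 + 3·11 = 28; e = 26 − 28 = -2
x=13: ŷ = -5 + 3·13 = 34; e = 38 − 34 = 4
x=14: ŷ = -5 + 3·14 = 37; e = 37 − 37 = 0
x=15: ŷ = -5 + 3·15 = 40; e = 37 − 40 = -3
x=16: ŷ = -5 + 3·16 = 43; e = 45 − 43 = 2
SSE = 1 + 4 + 1 + 36 + 9 + 4 + 16 + 0 + 9 + 4 = 84
s = √(84/8) = √10.5 ≈ 3.240

s = 3.240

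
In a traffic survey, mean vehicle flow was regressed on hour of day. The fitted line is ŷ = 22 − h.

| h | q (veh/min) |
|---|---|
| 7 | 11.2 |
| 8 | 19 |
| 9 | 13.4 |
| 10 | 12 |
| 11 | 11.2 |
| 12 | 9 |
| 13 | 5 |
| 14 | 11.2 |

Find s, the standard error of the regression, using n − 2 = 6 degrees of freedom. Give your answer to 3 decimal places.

h=7: ŷ = 22 − 7 = 15; e = 11.2 − 15 = -3.8
h=8: ŷ = 22 − 8 = 14; e = 19 − 14 = 5
h=9: ŷ = 22 − 9 = 13; e = 13.4 − 13 = 0.4
h=10: ŷ = 22 − 10 = 12; e = 12 − 12 = 0
h=11: ŷ = 22 − 11 = 11; e = 11.2 − 11 = 0.2
h=12: ŷ = 22 − 12 = 10; e = 9 − 10 = -1
h=13: ŷ = 22 − 13 = 9; e = 5 − 9 = -4
h=14: ŷ = 22 − 14 = 8; e = 11.2 − 8 = 3.2
SSE = 14.44 + 25 + 0.16 + 0 + 0.04 + 1 + 16 + 10.24 = 66.88
s = √(66.88/6) = √11.1467 ≈ 3.339

s = 3.339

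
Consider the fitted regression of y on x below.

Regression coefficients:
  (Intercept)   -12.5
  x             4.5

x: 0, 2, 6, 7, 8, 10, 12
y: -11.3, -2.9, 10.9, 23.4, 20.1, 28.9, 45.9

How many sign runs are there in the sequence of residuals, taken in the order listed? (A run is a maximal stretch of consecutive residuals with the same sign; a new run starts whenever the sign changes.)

x=0: ŷ = -12.5 + 4.5·0 = -12.5; r = -11.3 − (-12.5) = 1.2
x=2: ŷ = -12.5 + 4.5·2 = -3.5; r = -2.9 − (-3.5) = 0.6
x=6: ŷ = -12.5 + 4.5·6 = 14.5; r = 10.9 − 14.5 = -3.6
x=7: ŷ = -12.5 + 4.5·7 = 19; r = 23.4 − 19 = 4.4
x=8: ŷ = -12.5 + 4.5·8 = 23.5; r = 20.1 − 23.5 = -3.4
x=10: ŷ = -12.5 + 4.5·10 = 32.5; r = 28.9 − 32.5 = -3.6
x=12: ŷ = -12.5 + 4.5·12 = 41.5; r = 45.9 − 41.5 = 4.4
Signs: + + − + − − +
Runs: +×2, −×1, +×1, −×2, +×1 → 5

5 runs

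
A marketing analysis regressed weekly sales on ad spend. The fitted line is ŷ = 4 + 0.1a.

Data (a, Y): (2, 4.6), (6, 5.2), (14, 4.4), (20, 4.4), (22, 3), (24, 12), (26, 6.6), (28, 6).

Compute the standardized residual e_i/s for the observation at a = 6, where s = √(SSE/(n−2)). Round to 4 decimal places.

0.2159

a=2: ŷ = 4 + 0.1·2 = 4.2; e = 4.6 − 4.2 = 0.4
a=6: ŷ = 4 + 0.1·6 = 4.6; e = 5.2 − 4.6 = 0.6
a=14: ŷ = 4 + 0.1·14 = 5.4; e = 4.4 − 5.4 = -1
a=20: ŷ = 4 + 0.1·20 = 6; e = 4.4 − 6 = -1.6
a=22: ŷ = 4 + 0.1·22 = 6.2; e = 3 − 6.2 = -3.2
a=24: ŷ = 4 + 0.1·24 = 6.4; e = 12 − 6.4 = 5.6
a=26: ŷ = 4 + 0.1·26 = 6.6; e = 6.6 − 6.6 = 0
a=28: ŷ = 4 + 0.1·28 = 6.8; e = 6 − 6.8 = -0.8
SSE = 0.16 + 0.36 + 1 + 2.56 + 10.24 + 31.36 + 0 + 0.64 = 46.32
s = √(46.32/6) = 2.77849
e/s = 0.6 / 2.77849 = 0.2159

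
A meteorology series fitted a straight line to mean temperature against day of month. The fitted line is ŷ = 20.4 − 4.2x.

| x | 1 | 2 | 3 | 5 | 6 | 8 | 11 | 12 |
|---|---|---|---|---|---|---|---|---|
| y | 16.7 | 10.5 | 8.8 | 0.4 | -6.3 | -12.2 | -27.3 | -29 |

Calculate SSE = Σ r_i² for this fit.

x=1: ŷ = 20.4 − 4.2·1 = 16.2; r = 16.7 − 16.2 = 0.5
x=2: ŷ = 20.4 − 4.2·2 = 12; r = 10.5 − 12 = -1.5
x=3: ŷ = 20.4 − 4.2·3 = 7.8; r = 8.8 − 7.8 = 1
x=5: ŷ = 20.4 − 4.2·5 = -0.6; r = 0.4 − (-0.6) = 1
x=6: ŷ = 20.4 − 4.2·6 = -4.8; r = -6.3 − (-4.8) = -1.5
x=8: ŷ = 20.4 − 4.2·8 = -13.2; r = -12.2 − (-13.2) = 1
x=11: ŷ = 20.4 − 4.2·11 = -25.8; r = -27.3 − (-25.8) = -1.5
x=12: ŷ = 20.4 − 4.2·12 = -30; r = -29 − (-30) = 1
SSE = 0.25 + 2.25 + 1 + 1 + 2.25 + 1 + 2.25 + 1 = 11

SSE = 11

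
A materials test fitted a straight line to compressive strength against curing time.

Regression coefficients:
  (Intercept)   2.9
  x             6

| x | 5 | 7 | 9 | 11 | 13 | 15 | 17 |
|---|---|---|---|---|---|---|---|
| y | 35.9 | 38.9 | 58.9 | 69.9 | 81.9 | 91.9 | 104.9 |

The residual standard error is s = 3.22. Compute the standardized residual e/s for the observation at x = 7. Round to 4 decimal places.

-1.8634

ŷ = 2.9 + 6·7 = 44.9
e = 38.9 − 44.9 = -6
e/s = -6 / 3.22 = -1.8634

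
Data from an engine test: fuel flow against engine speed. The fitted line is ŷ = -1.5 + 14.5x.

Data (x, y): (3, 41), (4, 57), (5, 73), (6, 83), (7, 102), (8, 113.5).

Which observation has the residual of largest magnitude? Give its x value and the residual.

x=3: ŷ = -1.5 + 14.5·3 = 42; e = 41 − 42 = -1
x=4: ŷ = -1.5 + 14.5·4 = 56.5; e = 57 − 56.5 = 0.5
x=5: ŷ = -1.5 + 14.5·5 = 71; e = 73 − 71 = 2
x=6: ŷ = -1.5 + 14.5·6 = 85.5; e = 83 − 85.5 = -2.5
x=7: ŷ = -1.5 + 14.5·7 = 100; e = 102 − 100 = 2
x=8: ŷ = -1.5 + 14.5·8 = 114.5; e = 113.5 − 114.5 = -1
Largest |e| is 2.5 at x = 6, residual -2.5.

x = 6, e = -2.5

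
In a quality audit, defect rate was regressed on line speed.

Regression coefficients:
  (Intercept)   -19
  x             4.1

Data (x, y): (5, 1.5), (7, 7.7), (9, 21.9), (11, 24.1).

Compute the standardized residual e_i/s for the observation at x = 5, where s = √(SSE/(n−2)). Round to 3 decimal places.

0.000

x=5: ŷ = -19 + 4.1·5 = 1.5; e = 1.5 − 1.5 = 0
x=7: ŷ = -19 + 4.1·7 = 9.7; e = 7.7 − 9.7 = -2
x=9: ŷ = -19 + 4.1·9 = 17.9; e = 21.9 − 17.9 = 4
x=11: ŷ = -19 + 4.1·11 = 26.1; e = 24.1 − 26.1 = -2
SSE = 0 + 4 + 16 + 4 = 24
s = √(24/2) = 3.4641
e/s = 0 / 3.4641 = 0.000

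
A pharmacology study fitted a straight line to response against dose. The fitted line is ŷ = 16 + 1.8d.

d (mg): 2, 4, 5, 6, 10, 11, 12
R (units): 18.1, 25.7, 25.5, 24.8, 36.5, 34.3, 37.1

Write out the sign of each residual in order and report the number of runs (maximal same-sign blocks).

5 runs

d=2: ŷ = 16 + 1.8·2 = 19.6; e = 18.1 − 19.6 = -1.5
d=4: ŷ = 16 + 1.8·4 = 23.2; e = 25.7 − 23.2 = 2.5
d=5: ŷ = 16 + 1.8·5 = 25; e = 25.5 − 25 = 0.5
d=6: ŷ = 16 + 1.8·6 = 26.8; e = 24.8 − 26.8 = -2
d=10: ŷ = 16 + 1.8·10 = 34; e = 36.5 − 34 = 2.5
d=11: ŷ = 16 + 1.8·11 = 35.8; e = 34.3 − 35.8 = -1.5
d=12: ŷ = 16 + 1.8·12 = 37.6; e = 37.1 − 37.6 = -0.5
Signs: − + + − + − −
Runs: −×1, +×2, −×1, +×1, −×2 → 5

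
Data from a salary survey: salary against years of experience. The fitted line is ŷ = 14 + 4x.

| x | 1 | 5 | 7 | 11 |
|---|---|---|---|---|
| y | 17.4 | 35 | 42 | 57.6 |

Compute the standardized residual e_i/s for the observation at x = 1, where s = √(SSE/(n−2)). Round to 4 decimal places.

-0.6882

x=1: ŷ = 14 + 4·1 = 18; e = 17.4 − 18 = -0.6
x=5: ŷ = 14 + 4·5 = 34; e = 35 − 34 = 1
x=7: ŷ = 14 + 4·7 = 42; e = 42 − 42 = 0
x=11: ŷ = 14 + 4·11 = 58; e = 57.6 − 58 = -0.4
SSE = 0.36 + 1 + 0 + 0.16 = 1.52
s = √(1.52/2) = 0.87178
e/s = -0.6 / 0.87178 = -0.6882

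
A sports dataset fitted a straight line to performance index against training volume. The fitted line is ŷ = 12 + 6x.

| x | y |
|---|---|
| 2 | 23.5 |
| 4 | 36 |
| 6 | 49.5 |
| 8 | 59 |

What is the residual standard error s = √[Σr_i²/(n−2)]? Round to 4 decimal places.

s = 1.3229

x=2: ŷ = 12 + 6·2 = 24; r = 23.5 − 24 = -0.5
x=4: ŷ = 12 + 6·4 = 36; r = 36 − 36 = 0
x=6: ŷ = 12 + 6·6 = 48; r = 49.5 − 48 = 1.5
x=8: ŷ = 12 + 6·8 = 60; r = 59 − 60 = -1
SSE = 0.25 + 0 + 2.25 + 1 = 3.5
s = √(3.5/2) = √1.75 ≈ 1.3229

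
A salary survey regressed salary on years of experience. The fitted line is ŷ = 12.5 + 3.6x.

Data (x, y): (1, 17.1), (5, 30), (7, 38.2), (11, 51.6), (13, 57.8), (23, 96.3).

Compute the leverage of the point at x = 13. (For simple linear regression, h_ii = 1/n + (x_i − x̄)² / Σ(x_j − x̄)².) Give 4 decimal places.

h = 0.1973

x̄ = (1 + 5 + 7 + 11 + 13 + 23)/6 = 10
Σ(x − x̄)² = 81 + 25 + 9 + 1 + 9 + 169 = 294
h = 1/6 + (3)²/294 = 0.166667 + 0.0306122 = 0.1973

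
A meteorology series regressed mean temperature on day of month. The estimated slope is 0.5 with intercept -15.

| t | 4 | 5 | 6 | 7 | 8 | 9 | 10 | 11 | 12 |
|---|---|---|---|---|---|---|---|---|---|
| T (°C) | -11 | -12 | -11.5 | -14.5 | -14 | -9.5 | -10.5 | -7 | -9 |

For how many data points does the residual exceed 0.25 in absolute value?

8

t=4: T̂ = -15 + 0.5·4 = -13; r = -11 − (-13) = 2
t=5: T̂ = -15 + 0.5·5 = -12.5; r = -12 − (-12.5) = 0.5
t=6: T̂ = -15 + 0.5·6 = -12; r = -11.5 − (-12) = 0.5
t=7: T̂ = -15 + 0.5·7 = -11.5; r = -14.5 − (-11.5) = -3
t=8: T̂ = -15 + 0.5·8 = -11; r = -14 − (-11) = -3
t=9: T̂ = -15 + 0.5·9 = -10.5; r = -9.5 − (-10.5) = 1
t=10: T̂ = -15 + 0.5·10 = -10; r = -10.5 − (-10) = -0.5
t=11: T̂ = -15 + 0.5·11 = -9.5; r = -7 − (-9.5) = 2.5
t=12: T̂ = -15 + 0.5·12 = -9; r = -9 − (-9) = 0
|r| > 0.25: t=4 (|r|=2), t=5 (|r|=0.5), t=6 (|r|=0.5), t=7 (|r|=3), t=8 (|r|=3), t=9 (|r|=1), t=10 (|r|=0.5), t=11 (|r|=2.5) → 8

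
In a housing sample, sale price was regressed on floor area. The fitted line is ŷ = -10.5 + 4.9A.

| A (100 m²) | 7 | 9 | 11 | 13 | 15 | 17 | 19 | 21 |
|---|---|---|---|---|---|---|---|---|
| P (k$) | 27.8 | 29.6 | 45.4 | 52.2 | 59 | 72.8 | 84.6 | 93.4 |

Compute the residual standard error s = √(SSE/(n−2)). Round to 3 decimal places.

A=7: ŷ = -10.5 + 4.9·7 = 23.8; e = 27.8 − 23.8 = 4
A=9: ŷ = -10.5 + 4.9·9 = 33.6; e = 29.6 − 33.6 = -4
A=11: ŷ = -10.5 + 4.9·11 = 43.4; e = 45.4 − 43.4 = 2
A=13: ŷ = -10.5 + 4.9·13 = 53.2; e = 52.2 − 53.2 = -1
A=15: ŷ = -10.5 + 4.9·15 = 63; e = 59 − 63 = -4
A=17: ŷ = -10.5 + 4.9·17 = 72.8; e = 72.8 − 72.8 = 0
A=19: ŷ = -10.5 + 4.9·19 = 82.6; e = 84.6 − 82.6 = 2
A=21: ŷ = -10.5 + 4.9·21 = 92.4; e = 93.4 − 92.4 = 1
SSE = 16 + 16 + 4 + 1 + 16 + 0 + 4 + 1 = 58
s = √(58/6) = √9.66667 ≈ 3.109

s = 3.109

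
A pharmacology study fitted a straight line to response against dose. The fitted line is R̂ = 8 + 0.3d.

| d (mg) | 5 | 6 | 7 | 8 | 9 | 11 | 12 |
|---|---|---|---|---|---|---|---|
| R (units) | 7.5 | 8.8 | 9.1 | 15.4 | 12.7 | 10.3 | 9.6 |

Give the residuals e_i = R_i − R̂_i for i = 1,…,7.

d=5: R̂ = 8 + 0.3·5 = 9.5; e = 7.5 − 9.5 = -2
d=6: R̂ = 8 + 0.3·6 = 9.8; e = 8.8 − 9.8 = -1
d=7: R̂ = 8 + 0.3·7 = 10.1; e = 9.1 − 10.1 = -1
d=8: R̂ = 8 + 0.3·8 = 10.4; e = 15.4 − 10.4 = 5
d=9: R̂ = 8 + 0.3·9 = 10.7; e = 12.7 − 10.7 = 2
d=11: R̂ = 8 + 0.3·11 = 11.3; e = 10.3 − 11.3 = -1
d=12: R̂ = 8 + 0.3·12 = 11.6; e = 9.6 − 11.6 = -2

-2, -1, -1, 5, 2, -1, -2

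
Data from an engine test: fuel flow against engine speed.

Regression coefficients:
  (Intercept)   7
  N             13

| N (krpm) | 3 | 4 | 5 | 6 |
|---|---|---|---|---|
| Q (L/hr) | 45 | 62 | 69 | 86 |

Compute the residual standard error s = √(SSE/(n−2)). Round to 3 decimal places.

s = 3.162

N=3: ŷ = 7 + 13·3 = 46; e = 45 − 46 = -1
N=4: ŷ = 7 + 13·4 = 59; e = 62 − 59 = 3
N=5: ŷ = 7 + 13·5 = 72; e = 69 − 72 = -3
N=6: ŷ = 7 + 13·6 = 85; e = 86 − 85 = 1
SSE = 1 + 9 + 9 + 1 = 20
s = √(20/2) = √10 ≈ 3.162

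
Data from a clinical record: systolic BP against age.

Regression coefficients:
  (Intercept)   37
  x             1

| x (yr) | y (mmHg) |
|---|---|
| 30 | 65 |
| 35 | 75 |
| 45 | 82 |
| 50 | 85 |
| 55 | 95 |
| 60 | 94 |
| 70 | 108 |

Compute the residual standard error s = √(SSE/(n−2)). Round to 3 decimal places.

s = 2.683

x=30: ŷ = 37 + 30 = 67; r = 65 − 67 = -2
x=35: ŷ = 37 + 35 = 72; r = 75 − 72 = 3
x=45: ŷ = 37 + 45 = 82; r = 82 − 82 = 0
x=50: ŷ = 37 + 50 = 87; r = 85 − 87 = -2
x=55: ŷ = 37 + 55 = 92; r = 95 − 92 = 3
x=60: ŷ = 37 + 60 = 97; r = 94 − 97 = -3
x=70: ŷ = 37 + 70 = 107; r = 108 − 107 = 1
SSE = 4 + 9 + 0 + 4 + 9 + 9 + 1 = 36
s = √(36/5) = √7.2 ≈ 2.683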